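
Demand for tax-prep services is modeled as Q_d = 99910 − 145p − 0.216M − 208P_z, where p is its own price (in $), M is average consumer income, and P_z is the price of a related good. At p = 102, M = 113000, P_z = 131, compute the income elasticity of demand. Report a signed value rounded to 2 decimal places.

At the given values, Q_d = 99910 − 145(102) − 0.216(113000) − 208(131) = 33464.
∂Q_d/∂M = -0.216.
E = (-0.216) × (113000/33464) = -0.7293…

-0.73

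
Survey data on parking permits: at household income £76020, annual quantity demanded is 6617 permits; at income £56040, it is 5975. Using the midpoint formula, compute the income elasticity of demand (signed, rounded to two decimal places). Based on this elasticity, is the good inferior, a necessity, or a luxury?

0.34; necessity

%ΔQ = (5975 − 6617)/[( 6617 + 5975)/2] = -642/6296 = -0.101969…
%ΔIncome = (56040 − 76020)/[( 76020 + 56040)/2] = -19980/66030 = -0.302589…
E_income = (-642/6296) / (-19980/66030) = 0.3369…
0 < E_income < 1 ⇒ normal good, necessity.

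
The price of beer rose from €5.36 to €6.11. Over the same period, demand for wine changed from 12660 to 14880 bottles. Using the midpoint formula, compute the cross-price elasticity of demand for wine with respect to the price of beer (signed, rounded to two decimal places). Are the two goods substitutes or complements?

%ΔQ_{wine} = (14880 − 12660)/avg = 2220/13770 = 0.161220…
%ΔP_{beer} = (6.11 − 5.36)/avg = 0.75/5.735 = 0.130775…
E_cross = (2220/13770) / (0.75/5.735) = 1.2327…
E_cross > 0 ⇒ the goods are substitutes.

1.23; substitutes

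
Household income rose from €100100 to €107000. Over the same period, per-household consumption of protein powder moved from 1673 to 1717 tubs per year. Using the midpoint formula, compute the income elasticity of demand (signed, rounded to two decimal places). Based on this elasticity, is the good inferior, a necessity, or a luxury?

%ΔQ = (1717 − 1673)/[( 1673 + 1717)/2] = 44/1695 = 0.025958…
%ΔIncome = (107000 − 100100)/[( 100100 + 107000)/2] = 6900/103550 = 0.066634…
E_income = (44/1695) / (6900/103550) = 0.3895…
0 < E_income < 1 ⇒ normal good, necessity.

0.39; necessity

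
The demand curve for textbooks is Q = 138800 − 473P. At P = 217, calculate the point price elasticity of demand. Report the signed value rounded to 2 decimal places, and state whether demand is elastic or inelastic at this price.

-2.84; elastic

dQ/dP = −473. At P = 217, Q = 138800 − 473(217) = 36159.
Ed = (dQ/dP)·(P/Q) = −473 × (217/36159) = -2.8386…
|Ed| = 2.84 > 1, so demand is elastic.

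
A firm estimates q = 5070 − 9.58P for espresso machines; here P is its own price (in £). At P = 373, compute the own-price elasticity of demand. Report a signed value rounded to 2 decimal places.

At the given values, q = 5070 − 9.58(373) = 1496.66.
∂q/∂P = −9.58.
E = (-9.58) × (373/1496.66) = -2.3875…

-2.39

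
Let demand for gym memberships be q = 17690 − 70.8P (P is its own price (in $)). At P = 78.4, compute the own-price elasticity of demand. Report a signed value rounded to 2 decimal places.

-0.46

At the given values, q = 17690 − 70.8(78.4) = 12139.28.
∂q/∂P = −70.8.
E = (-70.8) × (78.4/12139.28) = -0.4572…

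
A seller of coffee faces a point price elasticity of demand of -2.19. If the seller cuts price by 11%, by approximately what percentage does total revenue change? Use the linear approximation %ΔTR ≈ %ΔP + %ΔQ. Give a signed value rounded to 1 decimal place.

%ΔQ ≈ Ed × %ΔP = (-2.19) × (-11%) = +24.0900%
%ΔTR ≈ %ΔP + %ΔQ = (-11%) + (+24.0900%) = +13.0900%

+13.1%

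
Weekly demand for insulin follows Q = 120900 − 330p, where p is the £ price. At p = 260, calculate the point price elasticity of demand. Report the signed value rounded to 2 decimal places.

dQ/dp = −330. At p = 260, Q = 120900 − 330(260) = 35100.
Ed = (dQ/dp)·(p/Q) = −330 × (260/35100) = -2.4444…

-2.44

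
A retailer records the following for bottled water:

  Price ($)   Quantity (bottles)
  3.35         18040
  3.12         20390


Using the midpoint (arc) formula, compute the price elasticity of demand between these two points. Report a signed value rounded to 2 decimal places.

-1.72

%ΔQ = (20390 − 18040) / [(18040 + 20390)/2] = 2350/19215 = 0.122300…
%ΔP = (3.12 − 3.35) / [(3.35 + 3.12)/2] = -0.23/3.235 = -0.071097…
Arc Ed = %ΔQ / %ΔP = (2350/19215) / (-0.23/3.235) = -1.7201…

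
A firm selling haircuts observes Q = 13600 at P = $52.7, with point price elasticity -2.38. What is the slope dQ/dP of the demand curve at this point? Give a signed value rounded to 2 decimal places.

-614.19

Ed = (dQ/dP)·(P/Q) ⇒ dQ/dP = Ed·Q/P = (-2.38)·13600/52.7 = -614.1935…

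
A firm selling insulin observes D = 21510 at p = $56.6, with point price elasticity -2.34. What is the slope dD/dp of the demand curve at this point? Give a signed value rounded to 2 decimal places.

-889.28

Ed = (dD/dp)·(p/D) ⇒ dD/dp = Ed·D/p = (-2.34)·21510/56.6 = -889.2826…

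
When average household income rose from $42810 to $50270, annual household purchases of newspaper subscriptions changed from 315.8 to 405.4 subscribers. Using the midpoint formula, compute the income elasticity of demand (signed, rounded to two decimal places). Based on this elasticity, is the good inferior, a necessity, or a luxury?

%ΔQ = (405.4 − 315.8)/[( 315.8 + 405.4)/2] = 89.6/360.6 = 0.248474…
%ΔIncome = (50270 − 42810)/[( 42810 + 50270)/2] = 7460/46540 = 0.160292…
E_income = (89.6/360.6) / (7460/46540) = 1.5501…
E_income > 1 ⇒ normal good, luxury.

1.55; luxury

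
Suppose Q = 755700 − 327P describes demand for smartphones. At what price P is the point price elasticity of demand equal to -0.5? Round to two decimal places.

770.34

Ed = −327P/(755700 − 327P). Set this equal to -0.5:
327P = 0.5·(755700 − 327P) ⇒ 327P(1 + 0.5) = 0.5·755700
P = 0.5·755700 / (327·1.5) = 770.3363…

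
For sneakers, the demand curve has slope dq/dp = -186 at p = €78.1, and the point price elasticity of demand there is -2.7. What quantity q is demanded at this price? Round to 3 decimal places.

Ed = (dq/dp)·(p/q) ⇒ q = (dq/dp)·p/Ed = (-186)·78.1/(-2.7) = 5380.22222…

5380.222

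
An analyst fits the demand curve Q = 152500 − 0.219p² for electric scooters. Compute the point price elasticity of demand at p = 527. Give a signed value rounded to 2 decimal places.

-1.33

dQ/dp = −2·0.219·p = -230.826. At p = 527, Q = 91677.349.
Ed = (dQ/dp)·(p/Q) = (-230.826) × (527/91677.349) = -1.3268…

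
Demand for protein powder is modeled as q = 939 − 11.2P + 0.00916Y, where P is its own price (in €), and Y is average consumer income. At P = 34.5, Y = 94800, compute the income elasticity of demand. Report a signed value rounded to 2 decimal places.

At the given values, q = 939 − 11.2(34.5) + 0.00916(94800) = 1420.968.
∂q/∂Y = 0.00916.
E = (0.00916) × (94800/1420.968) = 0.6111…

0.61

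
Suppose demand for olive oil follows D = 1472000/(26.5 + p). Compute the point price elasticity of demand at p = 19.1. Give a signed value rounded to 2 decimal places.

dD/dp = −1472000/(26.5 + p)² = -707.91. At p = 19.1, D = 32280.7.
Ed = (dD/dp)·(p/D) = (-707.91) × (19.1/32280.7) = -0.4188…

-0.42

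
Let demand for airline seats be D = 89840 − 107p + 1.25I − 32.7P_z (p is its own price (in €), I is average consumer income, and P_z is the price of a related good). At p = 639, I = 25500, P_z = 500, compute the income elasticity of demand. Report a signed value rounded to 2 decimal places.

0.86

At the given values, D = 89840 − 107(639) + 1.25(25500) − 32.7(500) = 36992.
∂D/∂I = 1.25.
E = (1.25) × (25500/36992) = 0.8616…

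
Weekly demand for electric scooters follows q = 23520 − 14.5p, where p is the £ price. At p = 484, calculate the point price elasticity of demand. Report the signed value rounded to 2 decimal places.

dq/dp = −14.5. At p = 484, q = 23520 − 14.5(484) = 16502.
Ed = (dq/dp)·(p/q) = −14.5 × (484/16502) = -0.4252…

-0.43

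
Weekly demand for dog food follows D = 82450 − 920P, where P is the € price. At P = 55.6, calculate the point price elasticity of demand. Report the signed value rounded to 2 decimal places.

dD/dP = −920. At P = 55.6, D = 82450 − 920(55.6) = 31298.
Ed = (dD/dP)·(P/D) = −920 × (55.6/31298) = -1.6343…

-1.63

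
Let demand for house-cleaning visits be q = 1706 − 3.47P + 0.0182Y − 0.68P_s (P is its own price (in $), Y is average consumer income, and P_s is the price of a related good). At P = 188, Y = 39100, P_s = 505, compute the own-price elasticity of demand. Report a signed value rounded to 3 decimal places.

-0.459

At the given values, q = 1706 − 3.47(188) + 0.0182(39100) − 0.68(505) = 1421.86.
∂q/∂P = −3.47.
E = (-3.47) × (188/1421.86) = -0.45880…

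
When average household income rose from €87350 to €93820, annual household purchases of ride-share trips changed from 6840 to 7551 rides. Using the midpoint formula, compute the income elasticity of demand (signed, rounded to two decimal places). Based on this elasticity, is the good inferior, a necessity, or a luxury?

1.38; luxury

%ΔQ = (7551 − 6840)/[( 6840 + 7551)/2] = 711/7195.5 = 0.098811…
%ΔIncome = (93820 − 87350)/[( 87350 + 93820)/2] = 6470/90585 = 0.071424…
E_income = (711/7195.5) / (6470/90585) = 1.3834…
E_income > 1 ⇒ normal good, luxury.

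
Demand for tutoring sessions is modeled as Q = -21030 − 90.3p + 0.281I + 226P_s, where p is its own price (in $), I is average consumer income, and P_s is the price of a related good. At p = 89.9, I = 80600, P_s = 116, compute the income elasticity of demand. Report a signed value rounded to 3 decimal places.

At the given values, Q = -21030 − 90.3(89.9) + 0.281(80600) + 226(116) = 19716.63.
∂Q/∂I = 0.281.
E = (0.281) × (80600/19716.63) = 1.14870…

1.149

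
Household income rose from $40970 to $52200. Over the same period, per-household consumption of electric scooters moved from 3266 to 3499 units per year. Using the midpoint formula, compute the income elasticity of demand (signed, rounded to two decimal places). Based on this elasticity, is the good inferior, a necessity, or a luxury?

%ΔQ = (3499 − 3266)/[( 3266 + 3499)/2] = 233/3382.5 = 0.068883…
%ΔIncome = (52200 − 40970)/[( 40970 + 52200)/2] = 11230/46585 = 0.241064…
E_income = (233/3382.5) / (11230/46585) = 0.2857…
0 < E_income < 1 ⇒ normal good, necessity.

0.29; necessity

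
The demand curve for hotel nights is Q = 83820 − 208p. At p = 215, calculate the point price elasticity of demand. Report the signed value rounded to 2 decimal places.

dQ/dp = −208. At p = 215, Q = 83820 − 208(215) = 39100.
Ed = (dQ/dp)·(p/Q) = −208 × (215/39100) = -1.1437…

-1.14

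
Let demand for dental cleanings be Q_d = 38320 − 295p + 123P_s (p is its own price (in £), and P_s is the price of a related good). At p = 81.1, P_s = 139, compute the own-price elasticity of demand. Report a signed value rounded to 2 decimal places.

-0.76

At the given values, Q_d = 38320 − 295(81.1) + 123(139) = 31492.5.
∂Q_d/∂p = −295.
E = (-295) × (81.1/31492.5) = -0.7596…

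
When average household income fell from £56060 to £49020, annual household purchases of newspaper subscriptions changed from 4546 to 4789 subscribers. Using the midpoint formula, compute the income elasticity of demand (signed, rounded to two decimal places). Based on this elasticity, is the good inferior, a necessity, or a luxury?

%ΔQ = (4789 − 4546)/[( 4546 + 4789)/2] = 243/4667.5 = 0.052062…
%ΔIncome = (49020 − 56060)/[( 56060 + 49020)/2] = -7040/52540 = -0.133993…
E_income = (243/4667.5) / (-7040/52540) = -0.3885…
E_income < 0 ⇒ inferior good.

-0.39; inferior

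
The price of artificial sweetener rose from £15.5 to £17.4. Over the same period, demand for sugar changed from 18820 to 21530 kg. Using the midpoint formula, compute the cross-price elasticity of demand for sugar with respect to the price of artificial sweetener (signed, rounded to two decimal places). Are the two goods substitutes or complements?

1.16; substitutes

%ΔQ_{sugar} = (21530 − 18820)/avg = 2710/20175 = 0.134324…
%ΔP_{artificial sweetener} = (17.4 − 15.5)/avg = 1.9/16.45 = 0.115501…
E_cross = (2710/20175) / (1.9/16.45) = 1.1629…
E_cross > 0 ⇒ the goods are substitutes.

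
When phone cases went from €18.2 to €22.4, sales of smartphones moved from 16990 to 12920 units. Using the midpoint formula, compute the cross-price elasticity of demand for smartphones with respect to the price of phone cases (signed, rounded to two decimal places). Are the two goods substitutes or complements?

%ΔQ_{smartphones} = (12920 − 16990)/avg = -4070/14955 = -0.272149…
%ΔP_{phone cases} = (22.4 − 18.2)/avg = 4.2/20.3 = 0.206896…
E_cross = (-4070/14955) / (4.2/20.3) = -1.3153…
E_cross < 0 ⇒ the goods are complements.

-1.32; complements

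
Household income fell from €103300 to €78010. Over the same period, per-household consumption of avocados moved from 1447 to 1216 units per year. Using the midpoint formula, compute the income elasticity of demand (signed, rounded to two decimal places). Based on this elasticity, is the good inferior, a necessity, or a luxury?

%ΔQ = (1216 − 1447)/[( 1447 + 1216)/2] = -231/1331.5 = -0.173488…
%ΔIncome = (78010 − 103300)/[( 103300 + 78010)/2] = -25290/90655 = -0.278969…
E_income = (-231/1331.5) / (-25290/90655) = 0.6218…
0 < E_income < 1 ⇒ normal good, necessity.

0.62; necessity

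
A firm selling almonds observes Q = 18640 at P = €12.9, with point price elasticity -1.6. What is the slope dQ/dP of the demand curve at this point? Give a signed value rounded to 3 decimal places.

Ed = (dQ/dP)·(P/Q) ⇒ dQ/dP = Ed·Q/P = (-1.6)·18640/12.9 = -2311.93798…

-2311.938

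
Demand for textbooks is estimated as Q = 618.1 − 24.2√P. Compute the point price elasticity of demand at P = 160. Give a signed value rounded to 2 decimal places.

dQ/dP = −24.2/(2√P) = -0.956589. At P = 160, Q = 311.992.
Ed = (dQ/dP)·(P/Q) = (-0.956589) × (160/311.992) = -0.4905…

-0.49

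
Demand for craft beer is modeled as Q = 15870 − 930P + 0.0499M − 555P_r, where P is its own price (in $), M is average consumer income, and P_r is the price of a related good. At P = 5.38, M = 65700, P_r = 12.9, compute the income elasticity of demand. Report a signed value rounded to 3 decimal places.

At the given values, Q = 15870 − 930(5.38) + 0.0499(65700) − 555(12.9) = 6985.53.
∂Q/∂M = 0.0499.
E = (0.0499) × (65700/6985.53) = 0.46931…

0.469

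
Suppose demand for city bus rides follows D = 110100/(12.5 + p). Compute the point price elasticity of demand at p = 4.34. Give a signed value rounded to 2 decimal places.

-0.26

dD/dp = −110100/(12.5 + p)² = -388.243. At p = 4.34, D = 6538.
Ed = (dD/dp)·(p/D) = (-388.243) × (4.34/6538) = -0.2577…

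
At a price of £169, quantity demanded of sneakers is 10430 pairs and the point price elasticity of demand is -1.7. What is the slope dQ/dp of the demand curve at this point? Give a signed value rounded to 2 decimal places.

-104.92

Ed = (dQ/dp)·(p/Q) ⇒ dQ/dp = Ed·Q/p = (-1.7)·10430/169 = -104.9171…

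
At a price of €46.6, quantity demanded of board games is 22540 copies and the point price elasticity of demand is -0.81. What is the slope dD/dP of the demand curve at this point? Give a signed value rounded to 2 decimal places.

-391.79

Ed = (dD/dP)·(P/D) ⇒ dD/dP = Ed·D/P = (-0.81)·22540/46.6 = -391.7896…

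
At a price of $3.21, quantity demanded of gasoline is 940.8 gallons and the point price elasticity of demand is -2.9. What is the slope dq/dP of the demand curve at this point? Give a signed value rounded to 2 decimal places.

-849.94

Ed = (dq/dP)·(P/q) ⇒ dq/dP = Ed·q/P = (-2.9)·940.8/3.21 = -849.9439…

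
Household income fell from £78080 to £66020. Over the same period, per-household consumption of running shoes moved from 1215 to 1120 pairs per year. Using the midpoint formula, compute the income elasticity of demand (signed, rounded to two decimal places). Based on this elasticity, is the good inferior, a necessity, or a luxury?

%ΔQ = (1120 − 1215)/[( 1215 + 1120)/2] = -95/1167.5 = -0.081370…
%ΔIncome = (66020 − 78080)/[( 78080 + 66020)/2] = -12060/72050 = -0.167383…
E_income = (-95/1167.5) / (-12060/72050) = 0.4861…
0 < E_income < 1 ⇒ normal good, necessity.

0.49; necessity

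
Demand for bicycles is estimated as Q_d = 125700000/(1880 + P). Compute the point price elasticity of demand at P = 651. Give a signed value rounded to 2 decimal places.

-0.26

dQ_d/dP = −125700000/(1880 + P)² = -19.6223. At P = 651, Q_d = 49664.2.
Ed = (dQ_d/dP)·(P/Q_d) = (-19.6223) × (651/49664.2) = -0.2572…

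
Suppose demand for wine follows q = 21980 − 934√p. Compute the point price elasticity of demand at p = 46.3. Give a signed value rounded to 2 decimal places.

dq/dp = −934/(2√p) = -68.632. At p = 46.3, q = 15624.7.
Ed = (dq/dp)·(p/q) = (-68.632) × (46.3/15624.7) = -0.2033…

-0.20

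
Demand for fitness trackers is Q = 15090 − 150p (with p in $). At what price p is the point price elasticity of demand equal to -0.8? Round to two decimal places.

44.71

Ed = −150p/(15090 − 150p). Set this equal to -0.8:
150p = 0.8·(15090 − 150p) ⇒ 150p(1 + 0.8) = 0.8·15090
p = 0.8·15090 / (150·1.8) = 44.7111…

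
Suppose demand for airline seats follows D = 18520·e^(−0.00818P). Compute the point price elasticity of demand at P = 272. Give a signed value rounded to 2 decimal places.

dD/dP = −0.00818·D = -16.3722. At P = 272, D = 2001.49.
Ed = (dD/dP)·(P/D) = (-16.3722) × (272/2001.49) = -2.2249…

-2.22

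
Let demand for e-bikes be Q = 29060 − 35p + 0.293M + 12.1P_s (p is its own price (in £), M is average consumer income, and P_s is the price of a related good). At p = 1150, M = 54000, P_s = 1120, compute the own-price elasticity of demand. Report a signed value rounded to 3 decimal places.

-2.213

At the given values, Q = 29060 − 35(1150) + 0.293(54000) + 12.1(1120) = 18184.
∂Q/∂p = −35.
E = (-35) × (1150/18184) = -2.21348…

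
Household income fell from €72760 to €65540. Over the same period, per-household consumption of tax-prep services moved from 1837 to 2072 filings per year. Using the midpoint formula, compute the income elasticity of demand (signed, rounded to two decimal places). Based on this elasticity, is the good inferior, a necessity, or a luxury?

%ΔQ = (2072 − 1837)/[( 1837 + 2072)/2] = 235/1954.5 = 0.120235…
%ΔIncome = (65540 − 72760)/[( 72760 + 65540)/2] = -7220/69150 = -0.104410…
E_income = (235/1954.5) / (-7220/69150) = -1.1515…
E_income < 0 ⇒ inferior good.

-1.15; inferior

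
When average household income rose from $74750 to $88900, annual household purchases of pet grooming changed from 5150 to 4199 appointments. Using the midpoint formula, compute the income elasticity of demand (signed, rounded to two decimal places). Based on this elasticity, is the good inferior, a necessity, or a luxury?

-1.18; inferior

%ΔQ = (4199 − 5150)/[( 5150 + 4199)/2] = -951/4674.5 = -0.203444…
%ΔIncome = (88900 − 74750)/[( 74750 + 88900)/2] = 14150/81825 = 0.172930…
E_income = (-951/4674.5) / (14150/81825) = -1.1764…
E_income < 0 ⇒ inferior good.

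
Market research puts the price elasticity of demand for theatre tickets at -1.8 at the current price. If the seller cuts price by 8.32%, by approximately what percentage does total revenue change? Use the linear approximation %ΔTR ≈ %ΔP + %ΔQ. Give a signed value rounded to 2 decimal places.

+6.66%

%ΔQ ≈ Ed × %ΔP = (-1.8) × (-8.32%) = +14.9760%
%ΔTR ≈ %ΔP + %ΔQ = (-8.32%) + (+14.9760%) = +6.6560%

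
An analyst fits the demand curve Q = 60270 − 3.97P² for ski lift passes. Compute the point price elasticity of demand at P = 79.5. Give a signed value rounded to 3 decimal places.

dQ/dP = −2·3.97·P = -631.23. At P = 79.5, Q = 35178.6075.
Ed = (dQ/dP)·(P/Q) = (-631.23) × (79.5/35178.6075) = -1.42651…

-1.427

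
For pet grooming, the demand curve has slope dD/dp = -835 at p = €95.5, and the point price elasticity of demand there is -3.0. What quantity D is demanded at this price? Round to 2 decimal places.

26580.83

Ed = (dD/dp)·(p/D) ⇒ D = (dD/dp)·p/Ed = (-835)·95.5/(-3.0) = 26580.8333…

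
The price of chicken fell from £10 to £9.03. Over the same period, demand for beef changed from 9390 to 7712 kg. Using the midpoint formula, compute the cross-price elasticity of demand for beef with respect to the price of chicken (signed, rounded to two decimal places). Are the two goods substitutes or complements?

%ΔQ_{beef} = (7712 − 9390)/avg = -1678/8551 = -0.196234…
%ΔP_{chicken} = (9.03 − 10)/avg = -0.97/9.515 = -0.101944…
E_cross = (-1678/8551) / (-0.97/9.515) = 1.9249…
E_cross > 0 ⇒ the goods are substitutes.

1.92; substitutes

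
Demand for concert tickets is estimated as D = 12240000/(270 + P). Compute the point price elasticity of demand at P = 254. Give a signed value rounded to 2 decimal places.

dD/dP = −12240000/(270 + P)² = -44.5778. At P = 254, D = 23358.8.
Ed = (dD/dP)·(P/D) = (-44.5778) × (254/23358.8) = -0.4847…

-0.48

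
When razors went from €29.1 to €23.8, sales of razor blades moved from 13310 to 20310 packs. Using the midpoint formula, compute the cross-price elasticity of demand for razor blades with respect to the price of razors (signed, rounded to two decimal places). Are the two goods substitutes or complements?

-2.08; complements

%ΔQ_{razor blades} = (20310 − 13310)/avg = 7000/16810 = 0.416418…
%ΔP_{razors} = (23.8 − 29.1)/avg = -5.3/26.45 = -0.200378…
E_cross = (7000/16810) / (-5.3/26.45) = -2.0781…
E_cross < 0 ⇒ the goods are complements.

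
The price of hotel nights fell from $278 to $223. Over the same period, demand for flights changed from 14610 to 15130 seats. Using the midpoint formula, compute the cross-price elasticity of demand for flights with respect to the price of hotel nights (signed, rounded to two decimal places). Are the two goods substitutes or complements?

%ΔQ_{flights} = (15130 − 14610)/avg = 520/14870 = 0.034969…
%ΔP_{hotel nights} = (223 − 278)/avg = -55/250.5 = -0.219560…
E_cross = (520/14870) / (-55/250.5) = -0.1592…
E_cross < 0 ⇒ the goods are complements.

-0.16; complements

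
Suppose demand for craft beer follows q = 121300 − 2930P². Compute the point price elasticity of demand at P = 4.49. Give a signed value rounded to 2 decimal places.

dq/dP = −2·2930·P = -26311.4. At P = 4.49, q = 62230.907.
Ed = (dq/dP)·(P/q) = (-26311.4) × (4.49/62230.907) = -1.8983…

-1.90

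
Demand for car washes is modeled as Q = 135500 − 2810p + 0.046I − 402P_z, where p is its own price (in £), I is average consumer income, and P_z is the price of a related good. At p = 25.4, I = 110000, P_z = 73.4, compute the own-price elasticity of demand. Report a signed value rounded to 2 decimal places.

At the given values, Q = 135500 − 2810(25.4) + 0.046(110000) − 402(73.4) = 39679.2.
∂Q/∂p = −2810.
E = (-2810) × (25.4/39679.2) = -1.7987…

-1.80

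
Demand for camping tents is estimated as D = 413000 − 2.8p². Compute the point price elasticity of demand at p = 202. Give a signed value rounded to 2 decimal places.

dD/dp = −2·2.8·p = -1131.2. At p = 202, D = 298748.8.
Ed = (dD/dp)·(p/D) = (-1131.2) × (202/298748.8) = -0.7648…

-0.76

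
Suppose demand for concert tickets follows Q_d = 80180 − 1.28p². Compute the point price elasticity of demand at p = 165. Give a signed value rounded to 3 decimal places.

dQ_d/dp = −2·1.28·p = -422.4. At p = 165, Q_d = 45332.
Ed = (dQ_d/dp)·(p/Q_d) = (-422.4) × (165/45332) = -1.53745…

-1.537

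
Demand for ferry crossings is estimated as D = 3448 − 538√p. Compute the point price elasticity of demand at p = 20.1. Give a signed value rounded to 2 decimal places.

dD/dp = −538/(2√p) = -60.0004. At p = 20.1, D = 1035.98.
Ed = (dD/dp)·(p/D) = (-60.0004) × (20.1/1035.98) = -1.1641…

-1.16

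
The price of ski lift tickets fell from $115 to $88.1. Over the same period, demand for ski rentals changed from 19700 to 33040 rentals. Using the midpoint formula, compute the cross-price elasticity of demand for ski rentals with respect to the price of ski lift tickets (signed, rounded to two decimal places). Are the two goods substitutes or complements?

%ΔQ_{ski rentals} = (33040 − 19700)/avg = 13340/26370 = 0.505877…
%ΔP_{ski lift tickets} = (88.1 − 115)/avg = -26.9/101.55 = -0.264894…
E_cross = (13340/26370) / (-26.9/101.55) = -1.9097…
E_cross < 0 ⇒ the goods are complements.

-1.91; complements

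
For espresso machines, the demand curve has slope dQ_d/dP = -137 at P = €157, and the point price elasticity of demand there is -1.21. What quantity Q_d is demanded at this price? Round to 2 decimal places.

Ed = (dQ_d/dP)·(P/Q_d) ⇒ Q_d = (dQ_d/dP)·P/Ed = (-137)·157/(-1.21) = 17776.0330…

17776.03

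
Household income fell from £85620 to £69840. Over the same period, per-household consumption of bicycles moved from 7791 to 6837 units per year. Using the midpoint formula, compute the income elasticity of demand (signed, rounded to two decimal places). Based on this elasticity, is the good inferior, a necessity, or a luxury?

0.64; necessity

%ΔQ = (6837 − 7791)/[( 7791 + 6837)/2] = -954/7314 = -0.130434…
%ΔIncome = (69840 − 85620)/[( 85620 + 69840)/2] = -15780/77730 = -0.203010…
E_income = (-954/7314) / (-15780/77730) = 0.6425…
0 < E_income < 1 ⇒ normal good, necessity.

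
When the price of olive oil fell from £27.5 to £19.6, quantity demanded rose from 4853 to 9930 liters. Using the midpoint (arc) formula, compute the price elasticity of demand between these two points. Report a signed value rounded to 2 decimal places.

-2.05

%ΔQ = (9930 − 4853) / [(4853 + 9930)/2] = 5077/7391.5 = 0.686870…
%ΔP = (19.6 − 27.5) / [(27.5 + 19.6)/2] = -7.9/23.55 = -0.335456…
Arc Ed = %ΔQ / %ΔP = (5077/7391.5) / (-7.9/23.55) = -2.0475…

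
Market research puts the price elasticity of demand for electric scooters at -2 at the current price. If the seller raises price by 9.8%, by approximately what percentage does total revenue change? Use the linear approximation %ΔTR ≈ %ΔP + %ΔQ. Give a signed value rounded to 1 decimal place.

-9.8%

%ΔQ ≈ Ed × %ΔP = (-2) × (+9.8%) = -19.6000%
%ΔTR ≈ %ΔP + %ΔQ = (+9.8%) + (-19.6000%) = -9.8000%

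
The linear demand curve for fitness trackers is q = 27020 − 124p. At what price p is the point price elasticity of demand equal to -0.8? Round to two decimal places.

96.85

Ed = −124p/(27020 − 124p). Set this equal to -0.8:
124p = 0.8·(27020 − 124p) ⇒ 124p(1 + 0.8) = 0.8·27020
p = 0.8·27020 / (124·1.8) = 96.8458…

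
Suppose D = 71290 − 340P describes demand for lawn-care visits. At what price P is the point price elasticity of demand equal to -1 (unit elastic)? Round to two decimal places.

Ed = −340P/(71290 − 340P). Set this equal to -1:
340P = 1·(71290 − 340P) ⇒ 340P(1 + 1) = 1·71290
P = 1·71290 / (340·2) = 104.8382…

104.84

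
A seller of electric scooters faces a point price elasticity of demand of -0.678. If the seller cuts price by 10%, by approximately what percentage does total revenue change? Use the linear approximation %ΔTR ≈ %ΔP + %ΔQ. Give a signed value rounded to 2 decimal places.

-3.22%

%ΔQ ≈ Ed × %ΔP = (-0.678) × (-10%) = +6.7800%
%ΔTR ≈ %ΔP + %ΔQ = (-10%) + (+6.7800%) = -3.2200%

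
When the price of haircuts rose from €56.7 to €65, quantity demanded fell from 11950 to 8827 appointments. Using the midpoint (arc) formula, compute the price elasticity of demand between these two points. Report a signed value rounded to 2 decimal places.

%ΔQ = (8827 − 11950) / [(11950 + 8827)/2] = -3123/10388.5 = -0.300620…
%ΔP = (65 − 56.7) / [(56.7 + 65)/2] = 8.3/60.85 = 0.136400…
Arc Ed = %ΔQ / %ΔP = (-3123/10388.5) / (8.3/60.85) = -2.2039…

-2.20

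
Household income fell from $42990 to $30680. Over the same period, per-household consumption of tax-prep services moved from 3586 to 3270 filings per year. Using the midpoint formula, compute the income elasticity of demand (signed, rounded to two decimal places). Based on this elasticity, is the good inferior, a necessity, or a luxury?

%ΔQ = (3270 − 3586)/[( 3586 + 3270)/2] = -316/3428 = -0.092182…
%ΔIncome = (30680 − 42990)/[( 42990 + 30680)/2] = -12310/36835 = -0.334193…
E_income = (-316/3428) / (-12310/36835) = 0.2758…
0 < E_income < 1 ⇒ normal good, necessity.

0.28; necessity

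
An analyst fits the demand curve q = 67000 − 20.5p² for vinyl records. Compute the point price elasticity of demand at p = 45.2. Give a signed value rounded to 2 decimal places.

dq/dp = −2·20.5·p = -1853.2. At p = 45.2, q = 25117.68.
Ed = (dq/dp)·(p/q) = (-1853.2) × (45.2/25117.68) = -3.3348…

-3.33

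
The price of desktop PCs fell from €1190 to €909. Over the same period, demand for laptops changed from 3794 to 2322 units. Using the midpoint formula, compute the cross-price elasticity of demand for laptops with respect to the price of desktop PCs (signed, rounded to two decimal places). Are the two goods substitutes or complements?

%ΔQ_{laptops} = (2322 − 3794)/avg = -1472/3058 = -0.481360…
%ΔP_{desktop PCs} = (909 − 1190)/avg = -281/1049.5 = -0.267746…
E_cross = (-1472/3058) / (-281/1049.5) = 1.7978…
E_cross > 0 ⇒ the goods are substitutes.

1.80; substitutes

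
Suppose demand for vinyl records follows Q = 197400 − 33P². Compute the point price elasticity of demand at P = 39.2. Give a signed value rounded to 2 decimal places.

dQ/dP = −2·33·P = -2587.2. At P = 39.2, Q = 146690.88.
Ed = (dQ/dP)·(P/Q) = (-2587.2) × (39.2/146690.88) = -0.6913…

-0.69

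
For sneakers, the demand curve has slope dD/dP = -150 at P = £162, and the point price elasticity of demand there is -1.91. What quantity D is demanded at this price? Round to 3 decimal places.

12722.513

Ed = (dD/dP)·(P/D) ⇒ D = (dD/dP)·P/Ed = (-150)·162/(-1.91) = 12722.51308…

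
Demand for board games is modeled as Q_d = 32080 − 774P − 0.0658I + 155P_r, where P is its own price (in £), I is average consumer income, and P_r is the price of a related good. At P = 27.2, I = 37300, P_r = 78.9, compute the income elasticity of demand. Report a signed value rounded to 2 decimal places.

At the given values, Q_d = 32080 − 774(27.2) − 0.0658(37300) + 155(78.9) = 20802.36.
∂Q_d/∂I = -0.0658.
E = (-0.0658) × (37300/20802.36) = -0.1179…

-0.12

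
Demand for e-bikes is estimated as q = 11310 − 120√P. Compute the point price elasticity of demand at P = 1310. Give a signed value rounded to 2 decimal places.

-0.31

dq/dP = −120/(2√P) = -1.65774. At P = 1310, q = 6966.73.
Ed = (dq/dP)·(P/q) = (-1.65774) × (1310/6966.73) = -0.3117…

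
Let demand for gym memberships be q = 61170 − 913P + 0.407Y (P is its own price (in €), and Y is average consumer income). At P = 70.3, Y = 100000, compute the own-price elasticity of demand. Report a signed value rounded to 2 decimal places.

-1.70

At the given values, q = 61170 − 913(70.3) + 0.407(100000) = 37686.1.
∂q/∂P = −913.
E = (-913) × (70.3/37686.1) = -1.7031…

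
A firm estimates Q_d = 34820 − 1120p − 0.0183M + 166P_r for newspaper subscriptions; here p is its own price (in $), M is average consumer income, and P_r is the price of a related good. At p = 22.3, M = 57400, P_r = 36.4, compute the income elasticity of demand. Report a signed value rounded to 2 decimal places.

-0.07

At the given values, Q_d = 34820 − 1120(22.3) − 0.0183(57400) + 166(36.4) = 14835.98.
∂Q_d/∂M = -0.0183.
E = (-0.0183) × (57400/14835.98) = -0.0708…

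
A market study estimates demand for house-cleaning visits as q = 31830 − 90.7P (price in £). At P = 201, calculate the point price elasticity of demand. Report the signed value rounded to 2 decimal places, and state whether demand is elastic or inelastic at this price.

dq/dP = −90.7. At P = 201, q = 31830 − 90.7(201) = 13599.3.
Ed = (dq/dP)·(P/q) = −90.7 × (201/13599.3) = -1.3405…
|Ed| = 1.34 > 1, so demand is elastic.

-1.34; elastic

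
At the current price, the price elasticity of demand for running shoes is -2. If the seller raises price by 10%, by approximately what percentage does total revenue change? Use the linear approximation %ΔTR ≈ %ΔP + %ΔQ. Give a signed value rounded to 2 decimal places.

-10.00%

%ΔQ ≈ Ed × %ΔP = (-2) × (+10%) = -20.0000%
%ΔTR ≈ %ΔP + %ΔQ = (+10%) + (-20.0000%) = -10.0000%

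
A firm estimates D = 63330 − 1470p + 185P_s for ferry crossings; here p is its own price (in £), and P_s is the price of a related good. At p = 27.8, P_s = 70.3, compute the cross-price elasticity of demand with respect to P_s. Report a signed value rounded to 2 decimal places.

At the given values, D = 63330 − 1470(27.8) + 185(70.3) = 35469.5.
∂D/∂P_s = 185.
E = (185) × (70.3/35469.5) = 0.3666…

0.37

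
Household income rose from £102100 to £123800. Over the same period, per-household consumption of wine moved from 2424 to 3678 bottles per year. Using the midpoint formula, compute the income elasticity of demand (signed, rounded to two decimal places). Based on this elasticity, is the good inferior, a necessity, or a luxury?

%ΔQ = (3678 − 2424)/[( 2424 + 3678)/2] = 1254/3051 = 0.411012…
%ΔIncome = (123800 − 102100)/[( 102100 + 123800)/2] = 21700/112950 = 0.192120…
E_income = (1254/3051) / (21700/112950) = 2.1393…
E_income > 1 ⇒ normal good, luxury.

2.14; luxury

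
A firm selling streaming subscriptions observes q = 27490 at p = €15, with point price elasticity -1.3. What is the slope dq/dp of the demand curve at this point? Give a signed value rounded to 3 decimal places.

Ed = (dq/dp)·(p/q) ⇒ dq/dp = Ed·q/p = (-1.3)·27490/15 = -2382.46666…

-2382.467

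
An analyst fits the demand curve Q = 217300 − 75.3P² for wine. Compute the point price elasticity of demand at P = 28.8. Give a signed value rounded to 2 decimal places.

-0.81

dQ/dP = −2·75.3·P = -4337.28. At P = 28.8, Q = 154843.168.
Ed = (dQ/dP)·(P/Q) = (-4337.28) × (28.8/154843.168) = -0.8067…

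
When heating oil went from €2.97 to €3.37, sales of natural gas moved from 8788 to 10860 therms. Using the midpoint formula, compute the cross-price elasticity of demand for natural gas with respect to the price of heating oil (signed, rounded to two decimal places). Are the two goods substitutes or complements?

%ΔQ_{natural gas} = (10860 − 8788)/avg = 2072/9824 = 0.210912…
%ΔP_{heating oil} = (3.37 − 2.97)/avg = 0.4/3.17 = 0.126182…
E_cross = (2072/9824) / (0.4/3.17) = 1.6714…
E_cross > 0 ⇒ the goods are substitutes.

1.67; substitutes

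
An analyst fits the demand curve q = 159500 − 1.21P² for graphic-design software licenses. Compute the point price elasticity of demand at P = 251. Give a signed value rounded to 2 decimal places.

dq/dP = −2·1.21·P = -607.42. At P = 251, q = 83268.79.
Ed = (dq/dP)·(P/q) = (-607.42) × (251/83268.79) = -1.8309…

-1.83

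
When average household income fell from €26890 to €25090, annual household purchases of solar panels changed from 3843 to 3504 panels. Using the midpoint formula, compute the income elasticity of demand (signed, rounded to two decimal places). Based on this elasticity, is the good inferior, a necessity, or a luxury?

%ΔQ = (3504 − 3843)/[( 3843 + 3504)/2] = -339/3673.5 = -0.092282…
%ΔIncome = (25090 − 26890)/[( 26890 + 25090)/2] = -1800/25990 = -0.069257…
E_income = (-339/3673.5) / (-1800/25990) = 1.3324…
E_income > 1 ⇒ normal good, luxury.

1.33; luxury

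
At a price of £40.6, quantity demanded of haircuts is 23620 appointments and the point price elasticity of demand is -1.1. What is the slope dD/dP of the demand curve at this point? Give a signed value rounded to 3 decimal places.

-639.951

Ed = (dD/dP)·(P/D) ⇒ dD/dP = Ed·D/P = (-1.1)·23620/40.6 = -639.95073…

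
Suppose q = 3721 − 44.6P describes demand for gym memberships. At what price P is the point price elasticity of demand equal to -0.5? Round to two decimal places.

Ed = −44.6P/(3721 − 44.6P). Set this equal to -0.5:
44.6P = 0.5·(3721 − 44.6P) ⇒ 44.6P(1 + 0.5) = 0.5·3721
P = 0.5·3721 / (44.6·1.5) = 27.8101…

27.81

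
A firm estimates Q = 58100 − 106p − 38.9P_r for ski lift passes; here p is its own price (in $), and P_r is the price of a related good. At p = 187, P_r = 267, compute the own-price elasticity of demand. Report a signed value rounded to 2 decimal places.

-0.71

At the given values, Q = 58100 − 106(187) − 38.9(267) = 27891.7.
∂Q/∂p = −106.
E = (-106) × (187/27891.7) = -0.7106…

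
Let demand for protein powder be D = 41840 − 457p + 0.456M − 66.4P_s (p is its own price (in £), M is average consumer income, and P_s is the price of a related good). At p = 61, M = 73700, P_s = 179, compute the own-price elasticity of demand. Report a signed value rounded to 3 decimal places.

At the given values, D = 41840 − 457(61) + 0.456(73700) − 66.4(179) = 35684.6.
∂D/∂p = −457.
E = (-457) × (61/35684.6) = -0.78120…

-0.781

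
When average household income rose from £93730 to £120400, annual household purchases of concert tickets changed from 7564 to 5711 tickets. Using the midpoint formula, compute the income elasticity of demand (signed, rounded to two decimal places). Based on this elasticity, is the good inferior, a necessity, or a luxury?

-1.12; inferior

%ΔQ = (5711 − 7564)/[( 7564 + 5711)/2] = -1853/6637.5 = -0.279171…
%ΔIncome = (120400 − 93730)/[( 93730 + 120400)/2] = 26670/107065 = 0.249101…
E_income = (-1853/6637.5) / (26670/107065) = -1.1207…
E_income < 0 ⇒ inferior good.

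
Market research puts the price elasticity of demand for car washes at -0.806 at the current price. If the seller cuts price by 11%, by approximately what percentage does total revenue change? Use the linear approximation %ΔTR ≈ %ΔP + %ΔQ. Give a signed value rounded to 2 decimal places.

%ΔQ ≈ Ed × %ΔP = (-0.806) × (-11%) = +8.8660%
%ΔTR ≈ %ΔP + %ΔQ = (-11%) + (+8.8660%) = -2.1340%

-2.13%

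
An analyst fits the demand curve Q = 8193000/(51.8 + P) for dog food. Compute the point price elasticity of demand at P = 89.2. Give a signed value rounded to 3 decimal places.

dQ/dP = −8193000/(51.8 + P)² = -412.102. At P = 89.2, Q = 58106.4.
Ed = (dQ/dP)·(P/Q) = (-412.102) × (89.2/58106.4) = -0.63262…

-0.633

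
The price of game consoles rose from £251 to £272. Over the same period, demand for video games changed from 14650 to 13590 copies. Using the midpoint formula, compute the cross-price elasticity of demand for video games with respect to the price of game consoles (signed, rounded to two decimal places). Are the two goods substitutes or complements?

-0.93; complements

%ΔQ_{video games} = (13590 − 14650)/avg = -1060/14120 = -0.075070…
%ΔP_{game consoles} = (272 − 251)/avg = 21/261.5 = 0.080305…
E_cross = (-1060/14120) / (21/261.5) = -0.9348…
E_cross < 0 ⇒ the goods are complements.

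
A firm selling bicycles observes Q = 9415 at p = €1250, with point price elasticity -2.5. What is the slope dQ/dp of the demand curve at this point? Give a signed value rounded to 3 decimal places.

-18.830

Ed = (dQ/dp)·(p/Q) ⇒ dQ/dp = Ed·Q/p = (-2.5)·9415/1250 = -18.83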